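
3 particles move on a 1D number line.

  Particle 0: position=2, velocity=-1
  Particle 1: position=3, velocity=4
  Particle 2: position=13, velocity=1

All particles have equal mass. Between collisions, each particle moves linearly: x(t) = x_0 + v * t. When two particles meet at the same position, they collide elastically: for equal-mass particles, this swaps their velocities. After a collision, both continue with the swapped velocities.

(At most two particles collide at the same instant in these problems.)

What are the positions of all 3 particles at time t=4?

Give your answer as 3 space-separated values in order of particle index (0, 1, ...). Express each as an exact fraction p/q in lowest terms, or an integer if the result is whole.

Answer: -2 17 19

Derivation:
Collision at t=10/3: particles 1 and 2 swap velocities; positions: p0=-4/3 p1=49/3 p2=49/3; velocities now: v0=-1 v1=1 v2=4
Advance to t=4 (no further collisions before then); velocities: v0=-1 v1=1 v2=4; positions = -2 17 19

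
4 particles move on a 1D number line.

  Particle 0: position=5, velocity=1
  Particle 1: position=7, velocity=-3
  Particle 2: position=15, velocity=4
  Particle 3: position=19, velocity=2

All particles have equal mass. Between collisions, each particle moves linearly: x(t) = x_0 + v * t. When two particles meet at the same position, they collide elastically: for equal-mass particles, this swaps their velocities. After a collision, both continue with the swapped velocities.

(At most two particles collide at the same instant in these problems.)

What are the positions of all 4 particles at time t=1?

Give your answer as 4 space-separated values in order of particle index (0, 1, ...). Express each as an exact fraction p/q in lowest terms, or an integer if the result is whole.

Answer: 4 6 19 21

Derivation:
Collision at t=1/2: particles 0 and 1 swap velocities; positions: p0=11/2 p1=11/2 p2=17 p3=20; velocities now: v0=-3 v1=1 v2=4 v3=2
Advance to t=1 (no further collisions before then); velocities: v0=-3 v1=1 v2=4 v3=2; positions = 4 6 19 21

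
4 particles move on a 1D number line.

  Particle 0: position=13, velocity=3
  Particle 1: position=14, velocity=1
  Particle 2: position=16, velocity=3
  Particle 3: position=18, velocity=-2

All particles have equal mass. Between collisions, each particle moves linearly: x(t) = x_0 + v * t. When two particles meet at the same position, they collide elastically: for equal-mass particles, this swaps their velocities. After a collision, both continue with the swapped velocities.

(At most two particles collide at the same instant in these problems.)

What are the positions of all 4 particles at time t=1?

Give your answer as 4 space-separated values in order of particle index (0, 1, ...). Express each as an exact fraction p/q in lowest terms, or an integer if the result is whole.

Answer: 15 16 16 19

Derivation:
Collision at t=2/5: particles 2 and 3 swap velocities; positions: p0=71/5 p1=72/5 p2=86/5 p3=86/5; velocities now: v0=3 v1=1 v2=-2 v3=3
Collision at t=1/2: particles 0 and 1 swap velocities; positions: p0=29/2 p1=29/2 p2=17 p3=35/2; velocities now: v0=1 v1=3 v2=-2 v3=3
Collision at t=1: particles 1 and 2 swap velocities; positions: p0=15 p1=16 p2=16 p3=19; velocities now: v0=1 v1=-2 v2=3 v3=3
Advance to t=1 (no further collisions before then); velocities: v0=1 v1=-2 v2=3 v3=3; positions = 15 16 16 19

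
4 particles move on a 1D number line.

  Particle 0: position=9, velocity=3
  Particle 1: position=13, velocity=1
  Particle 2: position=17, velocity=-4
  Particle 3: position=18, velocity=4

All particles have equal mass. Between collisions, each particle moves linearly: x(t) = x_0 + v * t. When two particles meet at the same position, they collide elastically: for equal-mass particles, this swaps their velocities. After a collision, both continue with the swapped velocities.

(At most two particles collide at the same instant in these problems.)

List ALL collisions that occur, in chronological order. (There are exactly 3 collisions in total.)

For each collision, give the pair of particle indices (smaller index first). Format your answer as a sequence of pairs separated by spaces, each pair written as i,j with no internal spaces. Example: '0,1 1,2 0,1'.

Collision at t=4/5: particles 1 and 2 swap velocities; positions: p0=57/5 p1=69/5 p2=69/5 p3=106/5; velocities now: v0=3 v1=-4 v2=1 v3=4
Collision at t=8/7: particles 0 and 1 swap velocities; positions: p0=87/7 p1=87/7 p2=99/7 p3=158/7; velocities now: v0=-4 v1=3 v2=1 v3=4
Collision at t=2: particles 1 and 2 swap velocities; positions: p0=9 p1=15 p2=15 p3=26; velocities now: v0=-4 v1=1 v2=3 v3=4

Answer: 1,2 0,1 1,2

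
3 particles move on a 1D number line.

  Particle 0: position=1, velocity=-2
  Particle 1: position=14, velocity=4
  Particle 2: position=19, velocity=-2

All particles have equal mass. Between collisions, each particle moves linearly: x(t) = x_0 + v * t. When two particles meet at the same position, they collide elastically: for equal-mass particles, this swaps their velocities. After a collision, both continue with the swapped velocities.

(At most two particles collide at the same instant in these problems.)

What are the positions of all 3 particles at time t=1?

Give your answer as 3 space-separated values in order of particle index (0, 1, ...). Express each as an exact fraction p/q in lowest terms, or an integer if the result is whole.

Collision at t=5/6: particles 1 and 2 swap velocities; positions: p0=-2/3 p1=52/3 p2=52/3; velocities now: v0=-2 v1=-2 v2=4
Advance to t=1 (no further collisions before then); velocities: v0=-2 v1=-2 v2=4; positions = -1 17 18

Answer: -1 17 18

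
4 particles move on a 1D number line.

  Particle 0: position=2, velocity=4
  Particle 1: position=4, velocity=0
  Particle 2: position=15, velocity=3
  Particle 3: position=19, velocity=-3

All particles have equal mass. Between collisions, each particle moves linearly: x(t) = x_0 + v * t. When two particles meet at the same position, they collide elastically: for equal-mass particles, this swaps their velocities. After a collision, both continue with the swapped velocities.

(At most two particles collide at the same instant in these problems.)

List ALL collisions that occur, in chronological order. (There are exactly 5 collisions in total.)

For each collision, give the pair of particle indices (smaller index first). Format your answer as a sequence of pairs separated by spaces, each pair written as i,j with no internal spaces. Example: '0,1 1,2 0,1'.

Collision at t=1/2: particles 0 and 1 swap velocities; positions: p0=4 p1=4 p2=33/2 p3=35/2; velocities now: v0=0 v1=4 v2=3 v3=-3
Collision at t=2/3: particles 2 and 3 swap velocities; positions: p0=4 p1=14/3 p2=17 p3=17; velocities now: v0=0 v1=4 v2=-3 v3=3
Collision at t=17/7: particles 1 and 2 swap velocities; positions: p0=4 p1=82/7 p2=82/7 p3=156/7; velocities now: v0=0 v1=-3 v2=4 v3=3
Collision at t=5: particles 0 and 1 swap velocities; positions: p0=4 p1=4 p2=22 p3=30; velocities now: v0=-3 v1=0 v2=4 v3=3
Collision at t=13: particles 2 and 3 swap velocities; positions: p0=-20 p1=4 p2=54 p3=54; velocities now: v0=-3 v1=0 v2=3 v3=4

Answer: 0,1 2,3 1,2 0,1 2,3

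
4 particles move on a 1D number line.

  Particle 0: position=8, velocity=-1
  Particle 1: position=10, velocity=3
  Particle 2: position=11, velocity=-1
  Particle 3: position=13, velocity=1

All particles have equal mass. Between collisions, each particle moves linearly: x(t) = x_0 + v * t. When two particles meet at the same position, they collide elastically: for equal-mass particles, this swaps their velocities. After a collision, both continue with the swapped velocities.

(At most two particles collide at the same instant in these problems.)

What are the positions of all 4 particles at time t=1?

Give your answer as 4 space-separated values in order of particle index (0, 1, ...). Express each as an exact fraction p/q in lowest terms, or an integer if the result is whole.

Collision at t=1/4: particles 1 and 2 swap velocities; positions: p0=31/4 p1=43/4 p2=43/4 p3=53/4; velocities now: v0=-1 v1=-1 v2=3 v3=1
Advance to t=1 (no further collisions before then); velocities: v0=-1 v1=-1 v2=3 v3=1; positions = 7 10 13 14

Answer: 7 10 13 14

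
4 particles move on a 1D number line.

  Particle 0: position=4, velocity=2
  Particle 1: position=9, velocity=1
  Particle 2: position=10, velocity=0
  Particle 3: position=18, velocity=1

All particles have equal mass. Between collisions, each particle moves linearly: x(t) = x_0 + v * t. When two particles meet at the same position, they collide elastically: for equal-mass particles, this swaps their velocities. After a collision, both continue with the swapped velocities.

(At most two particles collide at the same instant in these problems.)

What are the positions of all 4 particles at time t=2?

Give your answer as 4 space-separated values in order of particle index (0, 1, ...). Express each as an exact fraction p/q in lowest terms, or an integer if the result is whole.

Collision at t=1: particles 1 and 2 swap velocities; positions: p0=6 p1=10 p2=10 p3=19; velocities now: v0=2 v1=0 v2=1 v3=1
Advance to t=2 (no further collisions before then); velocities: v0=2 v1=0 v2=1 v3=1; positions = 8 10 11 20

Answer: 8 10 11 20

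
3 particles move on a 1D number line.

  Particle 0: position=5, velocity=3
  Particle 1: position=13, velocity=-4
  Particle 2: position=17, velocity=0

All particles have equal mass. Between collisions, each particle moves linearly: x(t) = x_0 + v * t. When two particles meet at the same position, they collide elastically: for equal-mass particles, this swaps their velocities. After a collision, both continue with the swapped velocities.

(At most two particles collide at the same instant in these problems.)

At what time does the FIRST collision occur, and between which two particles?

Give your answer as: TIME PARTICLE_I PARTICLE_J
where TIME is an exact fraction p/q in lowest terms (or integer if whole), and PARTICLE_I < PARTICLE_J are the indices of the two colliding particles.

Answer: 8/7 0 1

Derivation:
Pair (0,1): pos 5,13 vel 3,-4 -> gap=8, closing at 7/unit, collide at t=8/7
Pair (1,2): pos 13,17 vel -4,0 -> not approaching (rel speed -4 <= 0)
Earliest collision: t=8/7 between 0 and 1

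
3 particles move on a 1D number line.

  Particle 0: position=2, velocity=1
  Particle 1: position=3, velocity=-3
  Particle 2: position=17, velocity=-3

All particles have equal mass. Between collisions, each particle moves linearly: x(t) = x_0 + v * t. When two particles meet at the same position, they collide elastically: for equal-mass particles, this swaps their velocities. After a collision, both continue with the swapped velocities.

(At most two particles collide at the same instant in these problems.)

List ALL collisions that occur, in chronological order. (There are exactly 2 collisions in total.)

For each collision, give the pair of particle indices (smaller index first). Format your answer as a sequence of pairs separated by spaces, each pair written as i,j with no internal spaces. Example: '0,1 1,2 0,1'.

Collision at t=1/4: particles 0 and 1 swap velocities; positions: p0=9/4 p1=9/4 p2=65/4; velocities now: v0=-3 v1=1 v2=-3
Collision at t=15/4: particles 1 and 2 swap velocities; positions: p0=-33/4 p1=23/4 p2=23/4; velocities now: v0=-3 v1=-3 v2=1

Answer: 0,1 1,2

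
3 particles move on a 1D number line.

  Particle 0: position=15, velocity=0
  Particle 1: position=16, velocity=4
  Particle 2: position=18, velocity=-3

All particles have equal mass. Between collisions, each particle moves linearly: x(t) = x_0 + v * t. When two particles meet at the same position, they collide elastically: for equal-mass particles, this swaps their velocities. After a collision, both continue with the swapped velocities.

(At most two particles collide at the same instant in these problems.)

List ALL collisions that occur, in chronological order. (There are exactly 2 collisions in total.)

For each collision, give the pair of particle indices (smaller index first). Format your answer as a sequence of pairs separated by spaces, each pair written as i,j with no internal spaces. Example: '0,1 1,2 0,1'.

Answer: 1,2 0,1

Derivation:
Collision at t=2/7: particles 1 and 2 swap velocities; positions: p0=15 p1=120/7 p2=120/7; velocities now: v0=0 v1=-3 v2=4
Collision at t=1: particles 0 and 1 swap velocities; positions: p0=15 p1=15 p2=20; velocities now: v0=-3 v1=0 v2=4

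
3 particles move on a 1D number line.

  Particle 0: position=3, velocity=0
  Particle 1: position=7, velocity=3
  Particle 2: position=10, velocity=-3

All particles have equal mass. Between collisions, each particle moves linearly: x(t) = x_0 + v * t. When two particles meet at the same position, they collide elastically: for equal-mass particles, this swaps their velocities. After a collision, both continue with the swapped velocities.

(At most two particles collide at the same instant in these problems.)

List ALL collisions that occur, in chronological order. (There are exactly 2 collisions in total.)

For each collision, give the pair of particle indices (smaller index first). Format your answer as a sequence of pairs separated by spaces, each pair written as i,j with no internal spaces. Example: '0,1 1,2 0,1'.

Answer: 1,2 0,1

Derivation:
Collision at t=1/2: particles 1 and 2 swap velocities; positions: p0=3 p1=17/2 p2=17/2; velocities now: v0=0 v1=-3 v2=3
Collision at t=7/3: particles 0 and 1 swap velocities; positions: p0=3 p1=3 p2=14; velocities now: v0=-3 v1=0 v2=3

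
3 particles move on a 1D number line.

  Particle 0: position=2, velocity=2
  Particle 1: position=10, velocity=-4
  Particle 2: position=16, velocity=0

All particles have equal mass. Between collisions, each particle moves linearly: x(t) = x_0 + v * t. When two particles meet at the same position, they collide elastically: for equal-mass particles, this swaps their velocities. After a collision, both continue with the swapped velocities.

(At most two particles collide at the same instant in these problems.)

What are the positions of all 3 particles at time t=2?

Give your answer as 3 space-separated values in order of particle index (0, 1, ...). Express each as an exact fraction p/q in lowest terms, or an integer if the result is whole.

Answer: 2 6 16

Derivation:
Collision at t=4/3: particles 0 and 1 swap velocities; positions: p0=14/3 p1=14/3 p2=16; velocities now: v0=-4 v1=2 v2=0
Advance to t=2 (no further collisions before then); velocities: v0=-4 v1=2 v2=0; positions = 2 6 16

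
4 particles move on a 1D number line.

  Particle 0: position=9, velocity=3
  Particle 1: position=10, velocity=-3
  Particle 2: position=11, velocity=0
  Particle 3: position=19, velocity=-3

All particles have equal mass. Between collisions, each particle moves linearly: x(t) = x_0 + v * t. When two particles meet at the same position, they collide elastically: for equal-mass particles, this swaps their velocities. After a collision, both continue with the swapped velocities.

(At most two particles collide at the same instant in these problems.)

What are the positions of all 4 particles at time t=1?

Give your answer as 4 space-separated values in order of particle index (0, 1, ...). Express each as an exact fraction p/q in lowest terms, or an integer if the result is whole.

Answer: 7 11 12 16

Derivation:
Collision at t=1/6: particles 0 and 1 swap velocities; positions: p0=19/2 p1=19/2 p2=11 p3=37/2; velocities now: v0=-3 v1=3 v2=0 v3=-3
Collision at t=2/3: particles 1 and 2 swap velocities; positions: p0=8 p1=11 p2=11 p3=17; velocities now: v0=-3 v1=0 v2=3 v3=-3
Advance to t=1 (no further collisions before then); velocities: v0=-3 v1=0 v2=3 v3=-3; positions = 7 11 12 16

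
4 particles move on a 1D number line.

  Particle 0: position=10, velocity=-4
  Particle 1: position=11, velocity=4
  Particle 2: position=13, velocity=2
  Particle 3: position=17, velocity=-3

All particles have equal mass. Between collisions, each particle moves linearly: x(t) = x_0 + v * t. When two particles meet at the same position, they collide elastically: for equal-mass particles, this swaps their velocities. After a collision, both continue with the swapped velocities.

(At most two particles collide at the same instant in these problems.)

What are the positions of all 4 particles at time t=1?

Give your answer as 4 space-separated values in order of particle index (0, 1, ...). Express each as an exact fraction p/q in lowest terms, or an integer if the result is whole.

Answer: 6 14 15 15

Derivation:
Collision at t=4/5: particles 2 and 3 swap velocities; positions: p0=34/5 p1=71/5 p2=73/5 p3=73/5; velocities now: v0=-4 v1=4 v2=-3 v3=2
Collision at t=6/7: particles 1 and 2 swap velocities; positions: p0=46/7 p1=101/7 p2=101/7 p3=103/7; velocities now: v0=-4 v1=-3 v2=4 v3=2
Collision at t=1: particles 2 and 3 swap velocities; positions: p0=6 p1=14 p2=15 p3=15; velocities now: v0=-4 v1=-3 v2=2 v3=4
Advance to t=1 (no further collisions before then); velocities: v0=-4 v1=-3 v2=2 v3=4; positions = 6 14 15 15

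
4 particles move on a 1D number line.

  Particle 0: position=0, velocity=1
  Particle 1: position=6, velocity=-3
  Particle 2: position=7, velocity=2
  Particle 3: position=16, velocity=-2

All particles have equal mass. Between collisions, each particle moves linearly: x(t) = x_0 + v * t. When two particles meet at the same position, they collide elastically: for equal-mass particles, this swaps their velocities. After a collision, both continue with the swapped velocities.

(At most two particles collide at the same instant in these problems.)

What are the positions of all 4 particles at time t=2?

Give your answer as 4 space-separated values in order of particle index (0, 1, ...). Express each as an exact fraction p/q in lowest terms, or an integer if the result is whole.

Answer: 0 2 11 12

Derivation:
Collision at t=3/2: particles 0 and 1 swap velocities; positions: p0=3/2 p1=3/2 p2=10 p3=13; velocities now: v0=-3 v1=1 v2=2 v3=-2
Advance to t=2 (no further collisions before then); velocities: v0=-3 v1=1 v2=2 v3=-2; positions = 0 2 11 12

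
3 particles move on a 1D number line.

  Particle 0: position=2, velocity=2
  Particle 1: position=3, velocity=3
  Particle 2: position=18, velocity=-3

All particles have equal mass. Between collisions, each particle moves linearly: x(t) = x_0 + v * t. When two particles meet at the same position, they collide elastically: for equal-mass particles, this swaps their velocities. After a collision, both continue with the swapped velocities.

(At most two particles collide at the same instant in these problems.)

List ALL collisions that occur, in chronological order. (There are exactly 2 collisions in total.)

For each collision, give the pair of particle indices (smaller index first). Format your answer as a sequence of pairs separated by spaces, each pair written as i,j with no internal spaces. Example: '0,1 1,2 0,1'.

Collision at t=5/2: particles 1 and 2 swap velocities; positions: p0=7 p1=21/2 p2=21/2; velocities now: v0=2 v1=-3 v2=3
Collision at t=16/5: particles 0 and 1 swap velocities; positions: p0=42/5 p1=42/5 p2=63/5; velocities now: v0=-3 v1=2 v2=3

Answer: 1,2 0,1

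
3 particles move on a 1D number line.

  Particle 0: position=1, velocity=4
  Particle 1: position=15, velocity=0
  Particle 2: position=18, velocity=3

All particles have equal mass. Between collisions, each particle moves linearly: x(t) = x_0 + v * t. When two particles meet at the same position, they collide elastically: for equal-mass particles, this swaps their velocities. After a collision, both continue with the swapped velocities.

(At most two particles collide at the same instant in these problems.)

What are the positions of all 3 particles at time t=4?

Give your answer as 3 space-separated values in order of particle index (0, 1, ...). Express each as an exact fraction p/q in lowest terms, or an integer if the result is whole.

Collision at t=7/2: particles 0 and 1 swap velocities; positions: p0=15 p1=15 p2=57/2; velocities now: v0=0 v1=4 v2=3
Advance to t=4 (no further collisions before then); velocities: v0=0 v1=4 v2=3; positions = 15 17 30

Answer: 15 17 30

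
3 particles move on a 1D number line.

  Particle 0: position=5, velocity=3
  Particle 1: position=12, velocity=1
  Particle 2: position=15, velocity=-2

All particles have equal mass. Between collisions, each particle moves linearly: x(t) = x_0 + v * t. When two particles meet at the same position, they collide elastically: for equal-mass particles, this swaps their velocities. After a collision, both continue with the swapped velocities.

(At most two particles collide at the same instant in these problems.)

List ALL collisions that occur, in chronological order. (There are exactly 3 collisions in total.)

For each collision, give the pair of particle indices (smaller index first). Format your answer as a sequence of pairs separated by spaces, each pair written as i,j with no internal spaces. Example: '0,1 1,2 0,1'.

Collision at t=1: particles 1 and 2 swap velocities; positions: p0=8 p1=13 p2=13; velocities now: v0=3 v1=-2 v2=1
Collision at t=2: particles 0 and 1 swap velocities; positions: p0=11 p1=11 p2=14; velocities now: v0=-2 v1=3 v2=1
Collision at t=7/2: particles 1 and 2 swap velocities; positions: p0=8 p1=31/2 p2=31/2; velocities now: v0=-2 v1=1 v2=3

Answer: 1,2 0,1 1,2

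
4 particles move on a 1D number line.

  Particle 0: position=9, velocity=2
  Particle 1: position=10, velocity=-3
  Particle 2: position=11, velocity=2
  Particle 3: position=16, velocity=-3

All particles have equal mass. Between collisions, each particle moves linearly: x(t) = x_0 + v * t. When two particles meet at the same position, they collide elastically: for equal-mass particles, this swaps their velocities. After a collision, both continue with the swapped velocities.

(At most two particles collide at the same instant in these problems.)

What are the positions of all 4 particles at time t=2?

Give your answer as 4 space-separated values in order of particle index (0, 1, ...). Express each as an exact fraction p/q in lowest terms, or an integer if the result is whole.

Collision at t=1/5: particles 0 and 1 swap velocities; positions: p0=47/5 p1=47/5 p2=57/5 p3=77/5; velocities now: v0=-3 v1=2 v2=2 v3=-3
Collision at t=1: particles 2 and 3 swap velocities; positions: p0=7 p1=11 p2=13 p3=13; velocities now: v0=-3 v1=2 v2=-3 v3=2
Collision at t=7/5: particles 1 and 2 swap velocities; positions: p0=29/5 p1=59/5 p2=59/5 p3=69/5; velocities now: v0=-3 v1=-3 v2=2 v3=2
Advance to t=2 (no further collisions before then); velocities: v0=-3 v1=-3 v2=2 v3=2; positions = 4 10 13 15

Answer: 4 10 13 15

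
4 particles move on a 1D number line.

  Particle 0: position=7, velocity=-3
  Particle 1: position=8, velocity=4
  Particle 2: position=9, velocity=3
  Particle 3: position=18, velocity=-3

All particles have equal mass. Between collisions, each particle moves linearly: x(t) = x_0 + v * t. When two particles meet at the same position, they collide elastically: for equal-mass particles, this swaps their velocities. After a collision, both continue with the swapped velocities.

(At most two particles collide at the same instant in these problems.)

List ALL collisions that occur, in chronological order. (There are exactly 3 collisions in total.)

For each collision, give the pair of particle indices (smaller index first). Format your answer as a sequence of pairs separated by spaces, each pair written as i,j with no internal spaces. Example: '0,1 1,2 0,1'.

Answer: 1,2 2,3 1,2

Derivation:
Collision at t=1: particles 1 and 2 swap velocities; positions: p0=4 p1=12 p2=12 p3=15; velocities now: v0=-3 v1=3 v2=4 v3=-3
Collision at t=10/7: particles 2 and 3 swap velocities; positions: p0=19/7 p1=93/7 p2=96/7 p3=96/7; velocities now: v0=-3 v1=3 v2=-3 v3=4
Collision at t=3/2: particles 1 and 2 swap velocities; positions: p0=5/2 p1=27/2 p2=27/2 p3=14; velocities now: v0=-3 v1=-3 v2=3 v3=4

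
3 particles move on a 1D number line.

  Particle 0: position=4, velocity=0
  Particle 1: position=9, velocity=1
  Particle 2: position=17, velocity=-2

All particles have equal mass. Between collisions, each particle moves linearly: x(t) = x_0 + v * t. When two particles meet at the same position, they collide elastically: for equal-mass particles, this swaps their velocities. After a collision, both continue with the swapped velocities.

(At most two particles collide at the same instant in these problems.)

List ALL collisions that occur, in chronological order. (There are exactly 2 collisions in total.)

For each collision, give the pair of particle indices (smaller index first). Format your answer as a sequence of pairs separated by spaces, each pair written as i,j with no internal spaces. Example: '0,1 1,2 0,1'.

Collision at t=8/3: particles 1 and 2 swap velocities; positions: p0=4 p1=35/3 p2=35/3; velocities now: v0=0 v1=-2 v2=1
Collision at t=13/2: particles 0 and 1 swap velocities; positions: p0=4 p1=4 p2=31/2; velocities now: v0=-2 v1=0 v2=1

Answer: 1,2 0,1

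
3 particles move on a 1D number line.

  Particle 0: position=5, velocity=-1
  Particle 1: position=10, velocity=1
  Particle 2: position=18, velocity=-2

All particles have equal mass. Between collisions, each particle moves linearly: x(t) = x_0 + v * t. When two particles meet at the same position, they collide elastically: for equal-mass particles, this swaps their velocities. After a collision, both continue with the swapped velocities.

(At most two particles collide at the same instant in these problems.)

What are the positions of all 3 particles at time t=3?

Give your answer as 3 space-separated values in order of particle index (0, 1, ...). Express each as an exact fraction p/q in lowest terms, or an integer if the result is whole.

Collision at t=8/3: particles 1 and 2 swap velocities; positions: p0=7/3 p1=38/3 p2=38/3; velocities now: v0=-1 v1=-2 v2=1
Advance to t=3 (no further collisions before then); velocities: v0=-1 v1=-2 v2=1; positions = 2 12 13

Answer: 2 12 13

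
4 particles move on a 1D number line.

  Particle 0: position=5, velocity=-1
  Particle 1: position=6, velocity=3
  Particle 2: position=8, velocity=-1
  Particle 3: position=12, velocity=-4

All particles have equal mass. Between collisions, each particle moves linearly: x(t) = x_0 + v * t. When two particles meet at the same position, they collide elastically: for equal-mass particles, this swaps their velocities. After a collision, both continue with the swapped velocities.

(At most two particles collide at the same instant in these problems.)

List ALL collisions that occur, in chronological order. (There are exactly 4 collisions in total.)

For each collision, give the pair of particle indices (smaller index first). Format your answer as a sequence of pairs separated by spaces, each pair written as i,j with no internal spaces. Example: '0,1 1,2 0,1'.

Answer: 1,2 2,3 1,2 0,1

Derivation:
Collision at t=1/2: particles 1 and 2 swap velocities; positions: p0=9/2 p1=15/2 p2=15/2 p3=10; velocities now: v0=-1 v1=-1 v2=3 v3=-4
Collision at t=6/7: particles 2 and 3 swap velocities; positions: p0=29/7 p1=50/7 p2=60/7 p3=60/7; velocities now: v0=-1 v1=-1 v2=-4 v3=3
Collision at t=4/3: particles 1 and 2 swap velocities; positions: p0=11/3 p1=20/3 p2=20/3 p3=10; velocities now: v0=-1 v1=-4 v2=-1 v3=3
Collision at t=7/3: particles 0 and 1 swap velocities; positions: p0=8/3 p1=8/3 p2=17/3 p3=13; velocities now: v0=-4 v1=-1 v2=-1 v3=3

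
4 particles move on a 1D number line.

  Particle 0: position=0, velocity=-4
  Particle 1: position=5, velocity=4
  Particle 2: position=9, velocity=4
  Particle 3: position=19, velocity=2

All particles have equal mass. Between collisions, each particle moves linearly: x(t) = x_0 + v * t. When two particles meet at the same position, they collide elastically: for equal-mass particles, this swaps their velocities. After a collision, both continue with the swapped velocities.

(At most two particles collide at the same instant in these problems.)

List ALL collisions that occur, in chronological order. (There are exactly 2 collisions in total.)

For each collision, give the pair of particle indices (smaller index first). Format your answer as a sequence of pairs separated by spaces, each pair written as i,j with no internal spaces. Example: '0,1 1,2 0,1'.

Answer: 2,3 1,2

Derivation:
Collision at t=5: particles 2 and 3 swap velocities; positions: p0=-20 p1=25 p2=29 p3=29; velocities now: v0=-4 v1=4 v2=2 v3=4
Collision at t=7: particles 1 and 2 swap velocities; positions: p0=-28 p1=33 p2=33 p3=37; velocities now: v0=-4 v1=2 v2=4 v3=4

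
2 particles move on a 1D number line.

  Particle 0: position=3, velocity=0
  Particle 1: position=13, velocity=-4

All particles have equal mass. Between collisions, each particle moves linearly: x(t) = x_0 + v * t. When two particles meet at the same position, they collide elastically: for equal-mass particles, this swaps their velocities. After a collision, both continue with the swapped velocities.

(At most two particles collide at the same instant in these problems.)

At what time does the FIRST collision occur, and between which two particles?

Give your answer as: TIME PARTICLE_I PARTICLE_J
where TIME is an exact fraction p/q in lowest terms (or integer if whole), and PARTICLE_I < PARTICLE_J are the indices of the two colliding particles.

Pair (0,1): pos 3,13 vel 0,-4 -> gap=10, closing at 4/unit, collide at t=5/2
Earliest collision: t=5/2 between 0 and 1

Answer: 5/2 0 1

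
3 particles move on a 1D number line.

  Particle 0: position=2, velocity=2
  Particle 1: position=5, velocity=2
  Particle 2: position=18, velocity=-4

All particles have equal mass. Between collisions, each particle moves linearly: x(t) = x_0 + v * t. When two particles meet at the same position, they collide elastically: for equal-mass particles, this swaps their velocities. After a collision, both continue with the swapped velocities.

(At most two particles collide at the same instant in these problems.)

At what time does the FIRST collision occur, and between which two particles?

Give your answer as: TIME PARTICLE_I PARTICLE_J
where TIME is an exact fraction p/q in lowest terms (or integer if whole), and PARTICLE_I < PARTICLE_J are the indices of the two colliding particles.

Answer: 13/6 1 2

Derivation:
Pair (0,1): pos 2,5 vel 2,2 -> not approaching (rel speed 0 <= 0)
Pair (1,2): pos 5,18 vel 2,-4 -> gap=13, closing at 6/unit, collide at t=13/6
Earliest collision: t=13/6 between 1 and 2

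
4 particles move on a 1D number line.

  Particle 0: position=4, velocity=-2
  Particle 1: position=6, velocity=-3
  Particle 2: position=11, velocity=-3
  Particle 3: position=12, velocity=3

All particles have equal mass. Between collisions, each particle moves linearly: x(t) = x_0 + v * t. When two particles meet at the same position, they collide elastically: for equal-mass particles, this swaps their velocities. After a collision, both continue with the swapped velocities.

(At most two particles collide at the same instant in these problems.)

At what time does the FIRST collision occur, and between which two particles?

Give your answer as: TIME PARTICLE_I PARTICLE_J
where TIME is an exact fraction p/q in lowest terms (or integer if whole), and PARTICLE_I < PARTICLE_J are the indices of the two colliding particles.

Answer: 2 0 1

Derivation:
Pair (0,1): pos 4,6 vel -2,-3 -> gap=2, closing at 1/unit, collide at t=2
Pair (1,2): pos 6,11 vel -3,-3 -> not approaching (rel speed 0 <= 0)
Pair (2,3): pos 11,12 vel -3,3 -> not approaching (rel speed -6 <= 0)
Earliest collision: t=2 between 0 and 1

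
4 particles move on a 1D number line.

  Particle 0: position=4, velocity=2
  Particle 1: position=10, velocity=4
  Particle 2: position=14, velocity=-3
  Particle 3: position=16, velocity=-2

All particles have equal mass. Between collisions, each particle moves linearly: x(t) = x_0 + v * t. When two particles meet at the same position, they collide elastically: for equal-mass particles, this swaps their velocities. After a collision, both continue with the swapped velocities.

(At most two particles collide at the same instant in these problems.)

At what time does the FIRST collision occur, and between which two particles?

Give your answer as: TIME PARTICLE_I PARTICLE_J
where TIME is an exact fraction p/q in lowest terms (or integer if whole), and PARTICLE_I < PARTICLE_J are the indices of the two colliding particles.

Pair (0,1): pos 4,10 vel 2,4 -> not approaching (rel speed -2 <= 0)
Pair (1,2): pos 10,14 vel 4,-3 -> gap=4, closing at 7/unit, collide at t=4/7
Pair (2,3): pos 14,16 vel -3,-2 -> not approaching (rel speed -1 <= 0)
Earliest collision: t=4/7 between 1 and 2

Answer: 4/7 1 2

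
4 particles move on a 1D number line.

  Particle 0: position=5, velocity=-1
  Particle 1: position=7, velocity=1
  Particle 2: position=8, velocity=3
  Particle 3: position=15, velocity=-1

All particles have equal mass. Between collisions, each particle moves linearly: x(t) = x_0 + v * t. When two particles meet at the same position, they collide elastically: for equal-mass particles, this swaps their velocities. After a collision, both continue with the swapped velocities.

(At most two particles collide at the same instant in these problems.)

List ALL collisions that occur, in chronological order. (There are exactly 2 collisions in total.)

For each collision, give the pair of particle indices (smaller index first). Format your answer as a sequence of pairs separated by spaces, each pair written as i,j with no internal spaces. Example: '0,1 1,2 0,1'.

Collision at t=7/4: particles 2 and 3 swap velocities; positions: p0=13/4 p1=35/4 p2=53/4 p3=53/4; velocities now: v0=-1 v1=1 v2=-1 v3=3
Collision at t=4: particles 1 and 2 swap velocities; positions: p0=1 p1=11 p2=11 p3=20; velocities now: v0=-1 v1=-1 v2=1 v3=3

Answer: 2,3 1,2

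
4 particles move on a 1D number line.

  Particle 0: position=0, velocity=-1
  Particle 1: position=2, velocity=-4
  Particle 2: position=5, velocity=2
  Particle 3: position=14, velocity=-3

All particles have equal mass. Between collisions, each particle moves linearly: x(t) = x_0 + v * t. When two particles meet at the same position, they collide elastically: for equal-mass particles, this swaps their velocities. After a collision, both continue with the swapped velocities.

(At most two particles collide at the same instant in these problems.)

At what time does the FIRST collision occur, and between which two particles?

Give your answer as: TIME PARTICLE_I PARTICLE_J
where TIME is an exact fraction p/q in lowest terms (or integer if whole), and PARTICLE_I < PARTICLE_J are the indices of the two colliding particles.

Answer: 2/3 0 1

Derivation:
Pair (0,1): pos 0,2 vel -1,-4 -> gap=2, closing at 3/unit, collide at t=2/3
Pair (1,2): pos 2,5 vel -4,2 -> not approaching (rel speed -6 <= 0)
Pair (2,3): pos 5,14 vel 2,-3 -> gap=9, closing at 5/unit, collide at t=9/5
Earliest collision: t=2/3 between 0 and 1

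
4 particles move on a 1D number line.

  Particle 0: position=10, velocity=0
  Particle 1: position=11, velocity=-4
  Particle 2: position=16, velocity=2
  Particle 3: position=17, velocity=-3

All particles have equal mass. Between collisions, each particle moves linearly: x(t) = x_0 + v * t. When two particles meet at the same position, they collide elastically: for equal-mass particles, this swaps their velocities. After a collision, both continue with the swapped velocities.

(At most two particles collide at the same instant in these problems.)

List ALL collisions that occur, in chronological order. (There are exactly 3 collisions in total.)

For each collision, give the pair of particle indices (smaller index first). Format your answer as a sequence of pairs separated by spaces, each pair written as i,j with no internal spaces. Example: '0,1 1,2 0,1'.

Answer: 2,3 0,1 1,2

Derivation:
Collision at t=1/5: particles 2 and 3 swap velocities; positions: p0=10 p1=51/5 p2=82/5 p3=82/5; velocities now: v0=0 v1=-4 v2=-3 v3=2
Collision at t=1/4: particles 0 and 1 swap velocities; positions: p0=10 p1=10 p2=65/4 p3=33/2; velocities now: v0=-4 v1=0 v2=-3 v3=2
Collision at t=7/3: particles 1 and 2 swap velocities; positions: p0=5/3 p1=10 p2=10 p3=62/3; velocities now: v0=-4 v1=-3 v2=0 v3=2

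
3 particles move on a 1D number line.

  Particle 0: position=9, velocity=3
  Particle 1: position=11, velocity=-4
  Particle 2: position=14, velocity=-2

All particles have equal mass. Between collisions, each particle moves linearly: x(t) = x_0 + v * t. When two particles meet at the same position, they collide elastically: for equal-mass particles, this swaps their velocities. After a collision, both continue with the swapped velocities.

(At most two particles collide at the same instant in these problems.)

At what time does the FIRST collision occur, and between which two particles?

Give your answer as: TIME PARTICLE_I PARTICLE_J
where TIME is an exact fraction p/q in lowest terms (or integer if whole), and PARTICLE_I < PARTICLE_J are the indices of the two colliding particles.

Answer: 2/7 0 1

Derivation:
Pair (0,1): pos 9,11 vel 3,-4 -> gap=2, closing at 7/unit, collide at t=2/7
Pair (1,2): pos 11,14 vel -4,-2 -> not approaching (rel speed -2 <= 0)
Earliest collision: t=2/7 between 0 and 1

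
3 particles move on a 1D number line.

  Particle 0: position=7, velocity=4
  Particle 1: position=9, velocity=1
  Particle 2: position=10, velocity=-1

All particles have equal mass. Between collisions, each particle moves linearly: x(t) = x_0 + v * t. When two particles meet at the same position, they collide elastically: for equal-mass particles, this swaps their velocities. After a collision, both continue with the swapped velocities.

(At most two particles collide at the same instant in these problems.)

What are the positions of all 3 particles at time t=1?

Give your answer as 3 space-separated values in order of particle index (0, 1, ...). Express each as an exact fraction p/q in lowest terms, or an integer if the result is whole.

Collision at t=1/2: particles 1 and 2 swap velocities; positions: p0=9 p1=19/2 p2=19/2; velocities now: v0=4 v1=-1 v2=1
Collision at t=3/5: particles 0 and 1 swap velocities; positions: p0=47/5 p1=47/5 p2=48/5; velocities now: v0=-1 v1=4 v2=1
Collision at t=2/3: particles 1 and 2 swap velocities; positions: p0=28/3 p1=29/3 p2=29/3; velocities now: v0=-1 v1=1 v2=4
Advance to t=1 (no further collisions before then); velocities: v0=-1 v1=1 v2=4; positions = 9 10 11

Answer: 9 10 11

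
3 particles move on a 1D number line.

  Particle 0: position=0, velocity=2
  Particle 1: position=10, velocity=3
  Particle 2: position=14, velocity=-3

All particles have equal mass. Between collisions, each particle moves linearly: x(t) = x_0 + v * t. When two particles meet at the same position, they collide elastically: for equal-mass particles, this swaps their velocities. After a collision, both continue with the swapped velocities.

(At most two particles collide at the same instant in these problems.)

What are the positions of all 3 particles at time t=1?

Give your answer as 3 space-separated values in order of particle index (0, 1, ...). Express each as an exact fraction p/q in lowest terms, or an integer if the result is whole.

Collision at t=2/3: particles 1 and 2 swap velocities; positions: p0=4/3 p1=12 p2=12; velocities now: v0=2 v1=-3 v2=3
Advance to t=1 (no further collisions before then); velocities: v0=2 v1=-3 v2=3; positions = 2 11 13

Answer: 2 11 13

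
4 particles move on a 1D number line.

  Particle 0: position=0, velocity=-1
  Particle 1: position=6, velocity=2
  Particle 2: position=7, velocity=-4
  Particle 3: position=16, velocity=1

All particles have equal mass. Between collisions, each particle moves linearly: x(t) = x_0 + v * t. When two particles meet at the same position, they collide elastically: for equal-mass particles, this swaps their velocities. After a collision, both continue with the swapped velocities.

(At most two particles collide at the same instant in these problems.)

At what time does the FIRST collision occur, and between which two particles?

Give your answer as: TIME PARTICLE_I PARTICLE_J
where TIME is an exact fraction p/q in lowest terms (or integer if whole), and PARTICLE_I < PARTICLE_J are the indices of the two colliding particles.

Answer: 1/6 1 2

Derivation:
Pair (0,1): pos 0,6 vel -1,2 -> not approaching (rel speed -3 <= 0)
Pair (1,2): pos 6,7 vel 2,-4 -> gap=1, closing at 6/unit, collide at t=1/6
Pair (2,3): pos 7,16 vel -4,1 -> not approaching (rel speed -5 <= 0)
Earliest collision: t=1/6 between 1 and 2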